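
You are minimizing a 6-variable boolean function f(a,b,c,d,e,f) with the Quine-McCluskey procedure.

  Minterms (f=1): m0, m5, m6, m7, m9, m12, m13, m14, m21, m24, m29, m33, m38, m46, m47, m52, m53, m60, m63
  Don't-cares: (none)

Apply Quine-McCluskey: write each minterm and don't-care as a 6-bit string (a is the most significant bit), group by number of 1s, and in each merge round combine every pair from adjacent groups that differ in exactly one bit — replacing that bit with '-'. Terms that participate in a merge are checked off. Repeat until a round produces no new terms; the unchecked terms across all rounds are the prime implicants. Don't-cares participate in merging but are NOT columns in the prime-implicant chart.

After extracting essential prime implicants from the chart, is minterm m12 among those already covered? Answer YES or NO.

Round 0: 000000 000101✓ 000110✓ 000111✓ 001001✓ 001100✓ 001101✓ 001110✓ 010101✓ 011000 011101✓ 100001 100110✓ 101110✓ 101111✓ 110100✓ 110101✓ 111100✓ 111111✓
Round 1: -00110✓ -01110✓ -10101 0-0101✓ 0-1101✓ 00-101✓ 00-110✓ 0001-1 00011- 001-01 0011-0 00110- 01-101✓ 1-1111 10-110✓ 10111- 11-100 11010-
Round 2: -0-110 0--101
PIs = {-0-110, -10101, 0--101, 000000, 0001-1, 00011-, 001-01, 0011-0, 00110-, 011000, 1-1111, 100001, 10111-, 11-100, 11010-}
Coverage chart:
  m0: 000000 ←essential
  m5: 0--101,0001-1
  m6: -0-110,00011-
  m7: 0001-1,00011-
  m9: 001-01 ←essential
  m12: 0011-0,00110-
  m13: 0--101,001-01,00110-
  m14: -0-110,0011-0
  m21: -10101,0--101
  m24: 011000 ←essential
  m29: 0--101 ←essential
  m33: 100001 ←essential
  m38: -0-110 ←essential
  m46: -0-110,10111-
  m47: 1-1111,10111-
  m52: 11-100,11010-
  m53: -10101,11010-
  m60: 11-100 ←essential
  m63: 1-1111 ←essential
Essential: -0-110, 0--101, 000000, 001-01, 011000, 1-1111, 100001, 11-100

NO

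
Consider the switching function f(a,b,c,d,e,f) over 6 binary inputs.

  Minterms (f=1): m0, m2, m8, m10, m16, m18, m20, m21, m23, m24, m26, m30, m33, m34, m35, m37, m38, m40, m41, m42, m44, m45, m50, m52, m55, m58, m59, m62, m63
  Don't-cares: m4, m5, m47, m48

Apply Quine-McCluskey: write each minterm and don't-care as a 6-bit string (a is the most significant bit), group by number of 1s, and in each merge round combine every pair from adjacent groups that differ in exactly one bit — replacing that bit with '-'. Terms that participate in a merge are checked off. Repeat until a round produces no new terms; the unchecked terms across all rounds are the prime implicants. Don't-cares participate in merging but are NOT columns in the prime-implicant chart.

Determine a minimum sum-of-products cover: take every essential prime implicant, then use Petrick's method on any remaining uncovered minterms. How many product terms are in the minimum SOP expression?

size-2^0 implicants → 000000(✓)  000010(✓)  000100(✓)  000101(✓)  001000(✓)  001010(✓)  010000(✓)  010010(✓)  010100(✓)  010101(✓)  010111(✓)  011000(✓)  011010(✓)  011110(✓)  100001(✓)  100010(✓)  100011(✓)  100101(✓)  100110(✓)  101000(✓)  101001(✓)  101010(✓)  101100(✓)  101101(✓)  101111(✓)  110000(✓)  110010(✓)  110100(✓)  110111(✓)  111010(✓)  111011(✓)  111110(✓)  111111(✓)
size-2^1 implicants → -00010(✓)  -00101  -01000(✓)  -01010(✓)  -10000(✓)  -10010(✓)  -10100(✓)  -10111  -11010(✓)  -11110(✓)  0-0000(✓)  0-0010(✓)  0-0100(✓)  0-0101(✓)  0-1000(✓)  0-1010(✓)  00-000(✓)  00-010(✓)  000-00(✓)  0000-0(✓)  00010-(✓)  0010-0(✓)  01-000(✓)  01-010(✓)  010-00(✓)  0100-0(✓)  0101-1  01010-(✓)  011-10(✓)  0110-0(✓)  1-0010(✓)  1-1010(✓)  1-1111  10-001(✓)  10-010(✓)  10-101(✓)  100-01(✓)  100-10  1000-1  10001-  101-00(✓)  101-01(✓)  1010-0(✓)  10100-(✓)  1011-1  10110-(✓)  11-010(✓)  11-111  110-00(✓)  1100-0(✓)  111-10(✓)  111-11(✓)  11101-(✓)  11111-(✓)
size-2^2 implicants → --0010(✓)  --1010(✓)  -0-010(✓)  -010-0  -1-010(✓)  -10-00  -100-0  -11-10  0--000(✓)  0--010(✓)  0-0-00  0-00-0(✓)  0-010-  0-10-0(✓)  00-0-0(✓)  01-0-0(✓)  1--010(✓)  10--01  101-0-  111-1-
size-2^3 implicants → ---010  0--0-0
Unchecked terms (primes): ---010, -00101, -010-0, -10-00, -100-0, -10111, -11-10, 0--0-0, 0-0-00, 0-010-, 0101-1, 1-1111, 10--01, 100-10, 1000-1, 10001-, 101-0-, 1011-1, 11-111, 111-1-
Minterm coverage:
  m0 ⊆ 0--0-0,0-0-00
  m2 ⊆ ---010,0--0-0
  m8 ⊆ -010-0,0--0-0
  m10 ⊆ ---010,-010-0,0--0-0
  m16 ⊆ -10-00,-100-0,0--0-0,0-0-00
  m18 ⊆ ---010,-100-0,0--0-0
  m20 ⊆ -10-00,0-0-00,0-010-
  m21 ⊆ 0-010-,0101-1
  m23 ⊆ -10111,0101-1
  m24 ⊆ 0--0-0 [E]
  m26 ⊆ ---010,-11-10,0--0-0
  m30 ⊆ -11-10 [E]
  m33 ⊆ 10--01,1000-1
  m34 ⊆ ---010,100-10,10001-
  m35 ⊆ 1000-1,10001-
  m37 ⊆ -00101,10--01
  m38 ⊆ 100-10 [E]
  m40 ⊆ -010-0,101-0-
  m41 ⊆ 10--01,101-0-
  m42 ⊆ ---010,-010-0
  m44 ⊆ 101-0- [E]
  m45 ⊆ 10--01,101-0-,1011-1
  m50 ⊆ ---010,-100-0
  m52 ⊆ -10-00 [E]
  m55 ⊆ -10111,11-111
  m58 ⊆ ---010,-11-10,111-1-
  m59 ⊆ 111-1- [E]
  m62 ⊆ -11-10,111-1-
  m63 ⊆ 1-1111,11-111,111-1-
E = {-10-00, -11-10, 0--0-0, 100-10, 101-0-, 111-1-}
Petrick residual → ---010, -00101, -10111, 0-010-, 1000-1
Cover = d'ef' + b'c'de'f + bc'e'f' + bc'def + bcef' + a'd'f' + a'c'de' + ab'c'ef' + ab'c'd'f + ab'ce' + abce  |cover|=11

11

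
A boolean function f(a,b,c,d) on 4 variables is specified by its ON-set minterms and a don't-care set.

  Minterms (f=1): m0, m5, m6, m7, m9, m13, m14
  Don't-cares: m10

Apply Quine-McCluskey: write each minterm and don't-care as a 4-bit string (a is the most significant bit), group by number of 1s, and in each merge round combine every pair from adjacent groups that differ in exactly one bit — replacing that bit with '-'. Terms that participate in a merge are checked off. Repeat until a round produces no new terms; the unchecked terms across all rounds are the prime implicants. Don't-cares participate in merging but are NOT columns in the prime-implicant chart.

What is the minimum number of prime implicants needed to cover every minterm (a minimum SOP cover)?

4

[col 0] 0000, 0101*, 0110*, 0111*, 1001*, 1010*, 1101*, 1110*
[col 1] -101, -110, 01-1, 011-, 1-01, 1-10
Prime implicants: -101, -110, 0000, 01-1, 011-, 1-01, 1-10
PI chart (minterm → PIs covering it):
  0 | 0000  (sole → essential)
  5 | -101,01-1
  6 | -110,011-
  7 | 01-1,011-
  9 | 1-01  (sole → essential)
  13 | -101,1-01
  14 | -110,1-10
Essential prime implicants: 0000, 1-01
Petrick residual → -110, 01-1
Minimum SOP uses 4 PIs: bcd' + a'b'c'd' + a'bd + ac'd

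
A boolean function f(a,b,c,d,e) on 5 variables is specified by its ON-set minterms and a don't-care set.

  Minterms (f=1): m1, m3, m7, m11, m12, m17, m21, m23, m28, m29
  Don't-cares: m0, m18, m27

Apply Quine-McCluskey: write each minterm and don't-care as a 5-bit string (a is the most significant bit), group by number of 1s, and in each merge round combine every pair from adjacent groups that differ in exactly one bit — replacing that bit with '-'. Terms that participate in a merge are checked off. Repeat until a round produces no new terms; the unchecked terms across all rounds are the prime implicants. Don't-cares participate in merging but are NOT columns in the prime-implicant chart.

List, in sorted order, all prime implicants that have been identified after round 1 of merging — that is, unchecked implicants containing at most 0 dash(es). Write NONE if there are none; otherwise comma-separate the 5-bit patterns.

10010

[col 0] 00000*, 00001*, 00011*, 00111*, 01011*, 01100*, 10001*, 10010, 10101*, 10111*, 11011*, 11100*, 11101*
[col 1] -0001, -0111, -1011, -1100, 0-011, 00-11, 000-1, 0000-, 1-101, 10-01, 101-1, 1110-
Prime implicants: -0001, -0111, -1011, -1100, 0-011, 00-11, 000-1, 0000-, 1-101, 10-01, 10010, 101-1, 1110-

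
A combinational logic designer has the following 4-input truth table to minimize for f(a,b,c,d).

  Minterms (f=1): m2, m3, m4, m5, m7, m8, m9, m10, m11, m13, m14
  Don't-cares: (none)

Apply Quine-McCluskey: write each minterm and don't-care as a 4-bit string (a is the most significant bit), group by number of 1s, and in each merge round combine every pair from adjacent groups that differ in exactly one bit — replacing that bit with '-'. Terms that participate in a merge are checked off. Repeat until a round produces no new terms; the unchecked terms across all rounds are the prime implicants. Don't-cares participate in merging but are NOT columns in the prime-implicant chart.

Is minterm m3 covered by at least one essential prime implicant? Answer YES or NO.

size-2^0 implicants → 0010(✓)  0011(✓)  0100(✓)  0101(✓)  0111(✓)  1000(✓)  1001(✓)  1010(✓)  1011(✓)  1101(✓)  1110(✓)
size-2^1 implicants → -010(✓)  -011(✓)  -101  0-11  001-(✓)  01-1  010-  1-01  1-10  10-0(✓)  10-1(✓)  100-(✓)  101-(✓)
size-2^2 implicants → -01-  10--
Unchecked terms (primes): -01-, -101, 0-11, 01-1, 010-, 1-01, 1-10, 10--
Minterm coverage:
  m2 ⊆ -01- [E]
  m3 ⊆ -01-,0-11
  m4 ⊆ 010- [E]
  m5 ⊆ -101,01-1,010-
  m7 ⊆ 0-11,01-1
  m8 ⊆ 10-- [E]
  m9 ⊆ 1-01,10--
  m10 ⊆ -01-,1-10,10--
  m11 ⊆ -01-,10--
  m13 ⊆ -101,1-01
  m14 ⊆ 1-10 [E]
E = {-01-, 010-, 1-10, 10--}

YES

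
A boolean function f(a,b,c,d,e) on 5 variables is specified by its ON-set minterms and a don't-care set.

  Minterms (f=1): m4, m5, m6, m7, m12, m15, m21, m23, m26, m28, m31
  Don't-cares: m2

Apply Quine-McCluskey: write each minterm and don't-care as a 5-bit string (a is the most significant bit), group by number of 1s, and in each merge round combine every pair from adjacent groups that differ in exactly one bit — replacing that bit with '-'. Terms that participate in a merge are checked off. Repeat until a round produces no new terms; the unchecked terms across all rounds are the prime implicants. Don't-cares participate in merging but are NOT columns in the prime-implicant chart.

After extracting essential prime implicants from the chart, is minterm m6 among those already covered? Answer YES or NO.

Round 0: 00010✓ 00100✓ 00101✓ 00110✓ 00111✓ 01100✓ 01111✓ 10101✓ 10111✓ 11010 11100✓ 11111✓
Round 1: -0101✓ -0111✓ -1100 -1111✓ 0-100 0-111✓ 00-10 001-0✓ 001-1✓ 0010-✓ 0011-✓ 1-111✓ 101-1✓
Round 2: --111 -01-1 001--
PIs = {--111, -01-1, -1100, 0-100, 00-10, 001--, 11010}
Coverage chart:
  m4: 0-100,001--
  m5: -01-1,001--
  m6: 00-10,001--
  m7: --111,-01-1,001--
  m12: -1100,0-100
  m15: --111 ←essential
  m21: -01-1 ←essential
  m23: --111,-01-1
  m26: 11010 ←essential
  m28: -1100 ←essential
  m31: --111 ←essential
Essential: --111, -01-1, -1100, 11010

NO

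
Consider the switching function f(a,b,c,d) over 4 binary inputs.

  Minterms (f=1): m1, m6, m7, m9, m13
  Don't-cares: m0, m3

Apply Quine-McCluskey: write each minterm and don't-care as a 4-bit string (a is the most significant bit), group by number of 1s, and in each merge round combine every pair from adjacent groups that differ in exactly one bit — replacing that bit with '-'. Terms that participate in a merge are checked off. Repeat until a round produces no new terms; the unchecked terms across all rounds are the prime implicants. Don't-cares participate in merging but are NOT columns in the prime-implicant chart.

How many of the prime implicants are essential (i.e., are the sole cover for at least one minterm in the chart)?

2

size-2^0 implicants → 0000(✓)  0001(✓)  0011(✓)  0110(✓)  0111(✓)  1001(✓)  1101(✓)
size-2^1 implicants → -001  0-11  00-1  000-  011-  1-01
Unchecked terms (primes): -001, 0-11, 00-1, 000-, 011-, 1-01
Minterm coverage:
  m1 ⊆ -001,00-1,000-
  m6 ⊆ 011- [E]
  m7 ⊆ 0-11,011-
  m9 ⊆ -001,1-01
  m13 ⊆ 1-01 [E]
E = {011-, 1-01}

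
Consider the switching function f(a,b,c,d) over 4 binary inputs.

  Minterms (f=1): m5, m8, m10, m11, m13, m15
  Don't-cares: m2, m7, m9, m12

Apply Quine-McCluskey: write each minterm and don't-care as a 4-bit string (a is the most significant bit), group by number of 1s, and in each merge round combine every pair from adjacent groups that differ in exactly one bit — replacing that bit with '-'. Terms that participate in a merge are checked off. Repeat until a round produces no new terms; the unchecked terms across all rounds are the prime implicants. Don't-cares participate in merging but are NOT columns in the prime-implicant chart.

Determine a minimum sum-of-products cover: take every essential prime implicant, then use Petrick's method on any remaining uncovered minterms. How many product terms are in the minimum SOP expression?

2

[col 0] 0010*, 0101*, 0111*, 1000*, 1001*, 1010*, 1011*, 1100*, 1101*, 1111*
[col 1] -010, -101*, -111*, 01-1*, 1-00*, 1-01*, 1-11*, 10-0*, 10-1*, 100-*, 101-*, 11-1*, 110-*
[col 2] -1-1, 1--1, 1-0-, 10--
Prime implicants: -010, -1-1, 1--1, 1-0-, 10--
PI chart (minterm → PIs covering it):
  5 | -1-1  (sole → essential)
  8 | 1-0-,10--
  10 | -010,10--
  11 | 1--1,10--
  13 | -1-1,1--1,1-0-
  15 | -1-1,1--1
Essential prime implicants: -1-1
Petrick residual → 10--
Minimum SOP uses 2 PIs: bd + ab'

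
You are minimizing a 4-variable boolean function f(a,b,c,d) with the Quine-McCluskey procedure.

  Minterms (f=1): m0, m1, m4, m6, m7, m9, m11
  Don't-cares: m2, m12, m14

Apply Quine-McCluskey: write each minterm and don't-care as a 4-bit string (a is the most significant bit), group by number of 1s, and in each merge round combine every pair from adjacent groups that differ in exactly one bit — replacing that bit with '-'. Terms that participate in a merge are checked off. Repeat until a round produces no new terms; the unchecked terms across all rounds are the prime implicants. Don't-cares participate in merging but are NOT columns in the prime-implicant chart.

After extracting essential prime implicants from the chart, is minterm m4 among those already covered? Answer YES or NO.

NO

Round 0: 0000✓ 0001✓ 0010✓ 0100✓ 0110✓ 0111✓ 1001✓ 1011✓ 1100✓ 1110✓
Round 1: -001 -100✓ -110✓ 0-00✓ 0-10✓ 00-0✓ 000- 01-0✓ 011- 10-1 11-0✓
Round 2: -1-0 0--0
PIs = {-001, -1-0, 0--0, 000-, 011-, 10-1}
Coverage chart:
  m0: 0--0,000-
  m1: -001,000-
  m4: -1-0,0--0
  m6: -1-0,0--0,011-
  m7: 011- ←essential
  m9: -001,10-1
  m11: 10-1 ←essential
Essential: 011-, 10-1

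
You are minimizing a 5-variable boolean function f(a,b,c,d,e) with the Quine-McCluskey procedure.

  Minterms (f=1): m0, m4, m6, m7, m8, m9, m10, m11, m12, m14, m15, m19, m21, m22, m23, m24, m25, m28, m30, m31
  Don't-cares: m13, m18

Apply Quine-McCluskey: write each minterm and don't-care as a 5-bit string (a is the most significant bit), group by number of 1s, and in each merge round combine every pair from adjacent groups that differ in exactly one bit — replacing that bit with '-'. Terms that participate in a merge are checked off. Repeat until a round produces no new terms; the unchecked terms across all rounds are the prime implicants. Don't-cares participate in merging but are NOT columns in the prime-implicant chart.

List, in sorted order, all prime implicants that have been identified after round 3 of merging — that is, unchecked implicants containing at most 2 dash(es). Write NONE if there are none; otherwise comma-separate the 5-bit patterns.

-1-00, -100-, -11-0, 0--00, 0-1-0, 10-1-, 101-1

Round 0: 00000✓ 00100✓ 00110✓ 00111✓ 01000✓ 01001✓ 01010✓ 01011✓ 01100✓ 01101✓ 01110✓ 01111✓ 10010✓ 10011✓ 10101✓ 10110✓ 10111✓ 11000✓ 11001✓ 11100✓ 11110✓ 11111✓
Round 1: -0110✓ -0111✓ -1000✓ -1001✓ -1100✓ -1110✓ -1111✓ 0-000✓ 0-100✓ 0-110✓ 0-111✓ 00-00✓ 001-0✓ 0011-✓ 01-00✓ 01-01✓ 01-10✓ 01-11✓ 010-0✓ 010-1✓ 0100-✓ 0101-✓ 011-0✓ 011-1✓ 0110-✓ 0111-✓ 1-110✓ 1-111✓ 10-10✓ 10-11✓ 1001-✓ 101-1 1011-✓ 11-00✓ 1100-✓ 111-0✓ 1111-✓
Round 2: --110✓ --111✓ -011-✓ -1-00 -100- -11-0 -111-✓ 0--00 0-1-0 0-11-✓ 01--0✓ 01--1✓ 01-0-✓ 01-1-✓ 010--✓ 011--✓ 1-11-✓ 10-1-
Round 3: --11- 01---
PIs = {--11-, -1-00, -100-, -11-0, 0--00, 0-1-0, 01---, 10-1-, 101-1}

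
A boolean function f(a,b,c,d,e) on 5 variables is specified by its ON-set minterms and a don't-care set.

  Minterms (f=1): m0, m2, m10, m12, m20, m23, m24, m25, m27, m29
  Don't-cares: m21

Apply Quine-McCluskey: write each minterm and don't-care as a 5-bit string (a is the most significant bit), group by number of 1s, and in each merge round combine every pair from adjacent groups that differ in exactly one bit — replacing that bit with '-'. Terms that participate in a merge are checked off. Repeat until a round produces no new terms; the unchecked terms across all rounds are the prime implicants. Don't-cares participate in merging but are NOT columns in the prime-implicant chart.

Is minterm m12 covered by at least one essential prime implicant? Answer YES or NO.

YES

[col 0] 00000*, 00010*, 01010*, 01100, 10100*, 10101*, 10111*, 11000*, 11001*, 11011*, 11101*
[col 1] 0-010, 000-0, 1-101, 101-1, 1010-, 11-01, 110-1, 1100-
Prime implicants: 0-010, 000-0, 01100, 1-101, 101-1, 1010-, 11-01, 110-1, 1100-
PI chart (minterm → PIs covering it):
  0 | 000-0  (sole → essential)
  2 | 0-010,000-0
  10 | 0-010  (sole → essential)
  12 | 01100  (sole → essential)
  20 | 1010-  (sole → essential)
  23 | 101-1  (sole → essential)
  24 | 1100-  (sole → essential)
  25 | 11-01,110-1,1100-
  27 | 110-1  (sole → essential)
  29 | 1-101,11-01
Essential prime implicants: 0-010, 000-0, 01100, 101-1, 1010-, 110-1, 1100-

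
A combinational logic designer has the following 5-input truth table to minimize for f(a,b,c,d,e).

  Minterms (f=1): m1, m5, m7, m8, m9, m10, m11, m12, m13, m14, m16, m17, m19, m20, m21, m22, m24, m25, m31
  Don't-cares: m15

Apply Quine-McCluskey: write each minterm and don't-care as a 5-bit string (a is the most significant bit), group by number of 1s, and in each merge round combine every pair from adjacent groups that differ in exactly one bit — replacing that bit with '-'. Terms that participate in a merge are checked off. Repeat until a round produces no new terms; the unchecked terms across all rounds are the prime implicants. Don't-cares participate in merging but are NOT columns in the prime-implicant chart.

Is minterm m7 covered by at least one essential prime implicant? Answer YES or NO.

YES

size-2^0 implicants → 00001(✓)  00101(✓)  00111(✓)  01000(✓)  01001(✓)  01010(✓)  01011(✓)  01100(✓)  01101(✓)  01110(✓)  01111(✓)  10000(✓)  10001(✓)  10011(✓)  10100(✓)  10101(✓)  10110(✓)  11000(✓)  11001(✓)  11111(✓)
size-2^1 implicants → -0001(✓)  -0101(✓)  -1000(✓)  -1001(✓)  -1111  0-001(✓)  0-101(✓)  0-111(✓)  00-01(✓)  001-1(✓)  01-00(✓)  01-01(✓)  01-10(✓)  01-11(✓)  010-0(✓)  010-1(✓)  0100-(✓)  0101-(✓)  011-0(✓)  011-1(✓)  0110-(✓)  0111-(✓)  1-000(✓)  1-001(✓)  10-00(✓)  10-01(✓)  100-1  1000-(✓)  101-0  1010-(✓)  1100-(✓)
size-2^2 implicants → --001  -0-01  -100-  0--01  0-1-1  01--0(✓)  01--1(✓)  01-0-(✓)  01-1-(✓)  010--(✓)  011--(✓)  1-00-  10-0-
size-2^3 implicants → 01---
Unchecked terms (primes): --001, -0-01, -100-, -1111, 0--01, 0-1-1, 01---, 1-00-, 10-0-, 100-1, 101-0
Minterm coverage:
  m1 ⊆ --001,-0-01,0--01
  m5 ⊆ -0-01,0--01,0-1-1
  m7 ⊆ 0-1-1 [E]
  m8 ⊆ -100-,01---
  m9 ⊆ --001,-100-,0--01,01---
  m10 ⊆ 01--- [E]
  m11 ⊆ 01--- [E]
  m12 ⊆ 01--- [E]
  m13 ⊆ 0--01,0-1-1,01---
  m14 ⊆ 01--- [E]
  m16 ⊆ 1-00-,10-0-
  m17 ⊆ --001,-0-01,1-00-,10-0-,100-1
  m19 ⊆ 100-1 [E]
  m20 ⊆ 10-0-,101-0
  m21 ⊆ -0-01,10-0-
  m22 ⊆ 101-0 [E]
  m24 ⊆ -100-,1-00-
  m25 ⊆ --001,-100-,1-00-
  m31 ⊆ -1111 [E]
E = {-1111, 0-1-1, 01---, 100-1, 101-0}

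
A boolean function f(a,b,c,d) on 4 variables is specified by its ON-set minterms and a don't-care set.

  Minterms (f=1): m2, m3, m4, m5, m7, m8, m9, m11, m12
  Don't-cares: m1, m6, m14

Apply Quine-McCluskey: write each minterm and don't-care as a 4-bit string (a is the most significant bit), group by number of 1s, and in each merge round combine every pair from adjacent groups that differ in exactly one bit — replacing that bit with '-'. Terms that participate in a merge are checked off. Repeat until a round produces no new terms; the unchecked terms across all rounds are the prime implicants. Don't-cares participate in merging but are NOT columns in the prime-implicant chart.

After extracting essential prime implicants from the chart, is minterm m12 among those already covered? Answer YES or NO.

Round 0: 0001✓ 0010✓ 0011✓ 0100✓ 0101✓ 0110✓ 0111✓ 1000✓ 1001✓ 1011✓ 1100✓ 1110✓
Round 1: -001✓ -011✓ -100✓ -110✓ 0-01✓ 0-10✓ 0-11✓ 00-1✓ 001-✓ 01-0✓ 01-1✓ 010-✓ 011-✓ 1-00 10-1✓ 100- 11-0✓
Round 2: -0-1 -1-0 0--1 0-1- 01--
PIs = {-0-1, -1-0, 0--1, 0-1-, 01--, 1-00, 100-}
Coverage chart:
  m2: 0-1- ←essential
  m3: -0-1,0--1,0-1-
  m4: -1-0,01--
  m5: 0--1,01--
  m7: 0--1,0-1-,01--
  m8: 1-00,100-
  m9: -0-1,100-
  m11: -0-1 ←essential
  m12: -1-0,1-00
Essential: -0-1, 0-1-

NO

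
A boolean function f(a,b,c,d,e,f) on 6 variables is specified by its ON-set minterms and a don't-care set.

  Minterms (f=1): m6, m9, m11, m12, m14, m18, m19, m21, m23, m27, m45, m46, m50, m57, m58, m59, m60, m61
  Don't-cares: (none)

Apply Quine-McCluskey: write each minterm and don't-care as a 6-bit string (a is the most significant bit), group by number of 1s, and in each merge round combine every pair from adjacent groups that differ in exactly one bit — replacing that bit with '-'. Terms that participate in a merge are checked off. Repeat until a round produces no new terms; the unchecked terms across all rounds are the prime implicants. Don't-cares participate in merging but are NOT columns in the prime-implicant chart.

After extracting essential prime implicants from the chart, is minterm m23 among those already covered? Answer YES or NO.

Round 0: 000110✓ 001001✓ 001011✓ 001100✓ 001110✓ 010010✓ 010011✓ 010101✓ 010111✓ 011011✓ 101101✓ 101110✓ 110010✓ 111001✓ 111010✓ 111011✓ 111100✓ 111101✓
Round 1: -01110 -10010 -11011 0-1011 00-110 0010-1 0011-0 01-011 010-11 01001- 0101-1 1-1101 11-010 111-01 1110-1 11101- 11110-
PIs = {-01110, -10010, -11011, 0-1011, 00-110, 0010-1, 0011-0, 01-011, 010-11, 01001-, 0101-1, 1-1101, 11-010, 111-01, 1110-1, 11101-, 11110-}
Coverage chart:
  m6: 00-110 ←essential
  m9: 0010-1 ←essential
  m11: 0-1011,0010-1
  m12: 0011-0 ←essential
  m14: -01110,00-110,0011-0
  m18: -10010,01001-
  m19: 01-011,010-11,01001-
  m21: 0101-1 ←essential
  m23: 010-11,0101-1
  m27: -11011,0-1011,01-011
  m45: 1-1101 ←essential
  m46: -01110 ←essential
  m50: -10010,11-010
  m57: 111-01,1110-1
  m58: 11-010,11101-
  m59: -11011,1110-1,11101-
  m60: 11110- ←essential
  m61: 1-1101,111-01,11110-
Essential: -01110, 00-110, 0010-1, 0011-0, 0101-1, 1-1101, 11110-

YES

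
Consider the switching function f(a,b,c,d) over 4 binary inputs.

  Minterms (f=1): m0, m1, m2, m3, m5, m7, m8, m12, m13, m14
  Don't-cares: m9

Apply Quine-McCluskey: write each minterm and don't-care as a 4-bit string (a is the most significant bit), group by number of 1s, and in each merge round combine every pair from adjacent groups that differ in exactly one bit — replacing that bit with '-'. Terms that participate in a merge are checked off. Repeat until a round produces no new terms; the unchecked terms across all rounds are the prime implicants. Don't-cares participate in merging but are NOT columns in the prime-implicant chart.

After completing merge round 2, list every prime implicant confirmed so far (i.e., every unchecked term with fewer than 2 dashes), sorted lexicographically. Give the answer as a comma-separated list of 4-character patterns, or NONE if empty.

11-0

[col 0] 0000*, 0001*, 0010*, 0011*, 0101*, 0111*, 1000*, 1001*, 1100*, 1101*, 1110*
[col 1] -000*, -001*, -101*, 0-01*, 0-11*, 00-0*, 00-1*, 000-*, 001-*, 01-1*, 1-00*, 1-01*, 100-*, 11-0, 110-*
[col 2] --01, -00-, 0--1, 00--, 1-0-
Prime implicants: --01, -00-, 0--1, 00--, 1-0-, 11-0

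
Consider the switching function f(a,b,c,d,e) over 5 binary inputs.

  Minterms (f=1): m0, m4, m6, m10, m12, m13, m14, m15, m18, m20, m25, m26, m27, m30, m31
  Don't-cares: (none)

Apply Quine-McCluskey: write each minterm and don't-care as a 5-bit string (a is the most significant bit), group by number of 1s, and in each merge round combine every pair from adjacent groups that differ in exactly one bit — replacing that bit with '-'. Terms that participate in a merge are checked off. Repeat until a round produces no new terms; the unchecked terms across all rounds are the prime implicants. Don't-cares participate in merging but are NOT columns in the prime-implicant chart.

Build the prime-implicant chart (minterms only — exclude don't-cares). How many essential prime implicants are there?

[col 0] 00000*, 00100*, 00110*, 01010*, 01100*, 01101*, 01110*, 01111*, 10010*, 10100*, 11001*, 11010*, 11011*, 11110*, 11111*
[col 1] -0100, -1010*, -1110*, -1111*, 0-100*, 0-110*, 00-00, 001-0*, 01-10*, 011-0*, 011-1*, 0110-*, 0111-*, 1-010, 11-10*, 11-11*, 110-1, 1101-*, 1111-*
[col 2] -1-10, -111-, 0-1-0, 011--, 11-1-
Prime implicants: -0100, -1-10, -111-, 0-1-0, 00-00, 011--, 1-010, 11-1-, 110-1
PI chart (minterm → PIs covering it):
  0 | 00-00  (sole → essential)
  4 | -0100,0-1-0,00-00
  6 | 0-1-0  (sole → essential)
  10 | -1-10  (sole → essential)
  12 | 0-1-0,011--
  13 | 011--  (sole → essential)
  14 | -1-10,-111-,0-1-0,011--
  15 | -111-,011--
  18 | 1-010  (sole → essential)
  20 | -0100  (sole → essential)
  25 | 110-1  (sole → essential)
  26 | -1-10,1-010,11-1-
  27 | 11-1-,110-1
  30 | -1-10,-111-,11-1-
  31 | -111-,11-1-
Essential prime implicants: -0100, -1-10, 0-1-0, 00-00, 011--, 1-010, 110-1

7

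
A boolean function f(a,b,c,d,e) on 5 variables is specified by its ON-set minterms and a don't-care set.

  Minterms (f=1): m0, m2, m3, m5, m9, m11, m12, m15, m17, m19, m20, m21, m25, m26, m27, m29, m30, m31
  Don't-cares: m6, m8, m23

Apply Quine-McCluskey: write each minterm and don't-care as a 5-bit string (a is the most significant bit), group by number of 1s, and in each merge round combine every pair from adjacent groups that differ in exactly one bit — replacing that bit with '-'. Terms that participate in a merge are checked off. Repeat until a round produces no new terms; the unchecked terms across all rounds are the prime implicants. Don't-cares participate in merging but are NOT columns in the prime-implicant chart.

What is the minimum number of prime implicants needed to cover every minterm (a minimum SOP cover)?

9

size-2^0 implicants → 00000(✓)  00010(✓)  00011(✓)  00101(✓)  00110(✓)  01000(✓)  01001(✓)  01011(✓)  01100(✓)  01111(✓)  10001(✓)  10011(✓)  10100(✓)  10101(✓)  10111(✓)  11001(✓)  11010(✓)  11011(✓)  11101(✓)  11110(✓)  11111(✓)
size-2^1 implicants → -0011(✓)  -0101  -1001(✓)  -1011(✓)  -1111(✓)  0-000  0-011(✓)  00-10  000-0  0001-  01-00  01-11(✓)  010-1(✓)  0100-  1-001(✓)  1-011(✓)  1-101(✓)  1-111(✓)  10-01(✓)  10-11(✓)  100-1(✓)  101-1(✓)  1010-  11-01(✓)  11-10(✓)  11-11(✓)  110-1(✓)  1101-(✓)  111-1(✓)  1111-(✓)
size-2^2 implicants → --011  -1-11  -10-1  1--01(✓)  1--11(✓)  1-0-1(✓)  1-1-1(✓)  10--1(✓)  11--1(✓)  11-1-
size-2^3 implicants → 1---1
Unchecked terms (primes): --011, -0101, -1-11, -10-1, 0-000, 00-10, 000-0, 0001-, 01-00, 0100-, 1---1, 1010-, 11-1-
Minterm coverage:
  m0 ⊆ 0-000,000-0
  m2 ⊆ 00-10,000-0,0001-
  m3 ⊆ --011,0001-
  m5 ⊆ -0101 [E]
  m9 ⊆ -10-1,0100-
  m11 ⊆ --011,-1-11,-10-1
  m12 ⊆ 01-00 [E]
  m15 ⊆ -1-11 [E]
  m17 ⊆ 1---1 [E]
  m19 ⊆ --011,1---1
  m20 ⊆ 1010- [E]
  m21 ⊆ -0101,1---1,1010-
  m25 ⊆ -10-1,1---1
  m26 ⊆ 11-1- [E]
  m27 ⊆ --011,-1-11,-10-1,1---1,11-1-
  m29 ⊆ 1---1 [E]
  m30 ⊆ 11-1- [E]
  m31 ⊆ -1-11,1---1,11-1-
E = {-0101, -1-11, 01-00, 1---1, 1010-, 11-1-}
Petrick residual → --011, -10-1, 000-0
Cover = c'de + b'cd'e + bde + bc'e + a'b'c'e' + a'bd'e' + ae + ab'cd' + abd  |cover|=9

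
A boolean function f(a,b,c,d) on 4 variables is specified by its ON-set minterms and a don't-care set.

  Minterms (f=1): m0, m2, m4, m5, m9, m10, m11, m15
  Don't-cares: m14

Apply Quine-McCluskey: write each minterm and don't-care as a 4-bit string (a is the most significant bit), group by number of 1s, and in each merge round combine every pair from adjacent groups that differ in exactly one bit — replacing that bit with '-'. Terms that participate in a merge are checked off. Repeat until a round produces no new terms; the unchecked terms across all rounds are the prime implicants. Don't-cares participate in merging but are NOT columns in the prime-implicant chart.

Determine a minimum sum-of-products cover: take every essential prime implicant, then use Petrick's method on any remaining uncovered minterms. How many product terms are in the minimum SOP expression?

4

Round 0: 0000✓ 0010✓ 0100✓ 0101✓ 1001✓ 1010✓ 1011✓ 1110✓ 1111✓
Round 1: -010 0-00 00-0 010- 1-10✓ 1-11✓ 10-1 101-✓ 111-✓
Round 2: 1-1-
PIs = {-010, 0-00, 00-0, 010-, 1-1-, 10-1}
Coverage chart:
  m0: 0-00,00-0
  m2: -010,00-0
  m4: 0-00,010-
  m5: 010- ←essential
  m9: 10-1 ←essential
  m10: -010,1-1-
  m11: 1-1-,10-1
  m15: 1-1- ←essential
Essential: 010-, 1-1-, 10-1
Petrick residual → 00-0
Min cover (4 terms): a'b'd' + a'bc' + ac + ab'd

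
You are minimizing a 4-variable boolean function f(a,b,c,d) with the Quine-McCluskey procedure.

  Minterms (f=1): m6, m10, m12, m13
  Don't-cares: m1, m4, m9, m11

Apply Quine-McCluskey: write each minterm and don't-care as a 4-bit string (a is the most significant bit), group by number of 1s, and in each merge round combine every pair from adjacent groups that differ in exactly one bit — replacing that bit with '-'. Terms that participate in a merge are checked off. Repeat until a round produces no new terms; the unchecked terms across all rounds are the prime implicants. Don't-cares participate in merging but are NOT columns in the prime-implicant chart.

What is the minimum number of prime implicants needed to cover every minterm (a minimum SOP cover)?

3

Round 0: 0001✓ 0100✓ 0110✓ 1001✓ 1010✓ 1011✓ 1100✓ 1101✓
Round 1: -001 -100 01-0 1-01 10-1 101- 110-
PIs = {-001, -100, 01-0, 1-01, 10-1, 101-, 110-}
Coverage chart:
  m6: 01-0 ←essential
  m10: 101- ←essential
  m12: -100,110-
  m13: 1-01,110-
Essential: 01-0, 101-
Petrick residual → 110-
Min cover (3 terms): a'bd' + ab'c + abc'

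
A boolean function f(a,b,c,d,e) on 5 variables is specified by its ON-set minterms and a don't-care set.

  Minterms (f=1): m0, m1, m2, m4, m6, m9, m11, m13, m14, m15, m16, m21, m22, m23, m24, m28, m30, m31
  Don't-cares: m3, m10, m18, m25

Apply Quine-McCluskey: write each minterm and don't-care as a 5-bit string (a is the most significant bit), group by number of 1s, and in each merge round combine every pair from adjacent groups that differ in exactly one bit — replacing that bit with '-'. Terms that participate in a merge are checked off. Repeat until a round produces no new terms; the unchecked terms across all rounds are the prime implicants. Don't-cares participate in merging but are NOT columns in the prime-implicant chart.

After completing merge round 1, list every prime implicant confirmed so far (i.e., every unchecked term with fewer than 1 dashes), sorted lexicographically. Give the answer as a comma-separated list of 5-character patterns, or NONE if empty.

size-2^0 implicants → 00000(✓)  00001(✓)  00010(✓)  00011(✓)  00100(✓)  00110(✓)  01001(✓)  01010(✓)  01011(✓)  01101(✓)  01110(✓)  01111(✓)  10000(✓)  10010(✓)  10101(✓)  10110(✓)  10111(✓)  11000(✓)  11001(✓)  11100(✓)  11110(✓)  11111(✓)
size-2^1 implicants → -0000(✓)  -0010(✓)  -0110(✓)  -1001  -1110(✓)  -1111(✓)  0-001(✓)  0-010(✓)  0-011(✓)  0-110(✓)  00-00(✓)  00-10(✓)  000-0(✓)  000-1(✓)  0000-(✓)  0001-(✓)  001-0(✓)  01-01(✓)  01-10(✓)  01-11(✓)  010-1(✓)  0101-(✓)  011-1(✓)  0111-(✓)  1-000  1-110(✓)  1-111(✓)  10-10(✓)  100-0(✓)  101-1  1011-(✓)  11-00  1100-  111-0  1111-(✓)
size-2^2 implicants → --110  -0-10  -00-0  -111-  0--10  0-0-1  0-01-  00--0  000--  01--1  01-1-  1-11-
Unchecked terms (primes): --110, -0-10, -00-0, -1001, -111-, 0--10, 0-0-1, 0-01-, 00--0, 000--, 01--1, 01-1-, 1-000, 1-11-, 101-1, 11-00, 1100-, 111-0

NONE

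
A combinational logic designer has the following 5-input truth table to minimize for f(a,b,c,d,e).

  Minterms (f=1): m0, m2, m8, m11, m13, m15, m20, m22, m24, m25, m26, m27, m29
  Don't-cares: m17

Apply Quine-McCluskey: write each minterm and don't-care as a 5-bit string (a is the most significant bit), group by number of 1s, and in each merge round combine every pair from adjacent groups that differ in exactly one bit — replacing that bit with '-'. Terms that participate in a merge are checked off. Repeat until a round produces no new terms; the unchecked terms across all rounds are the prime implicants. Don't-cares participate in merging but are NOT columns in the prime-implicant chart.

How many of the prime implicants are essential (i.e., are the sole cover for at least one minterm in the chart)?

Round 0: 00000✓ 00010✓ 01000✓ 01011✓ 01101✓ 01111✓ 10001✓ 10100✓ 10110✓ 11000✓ 11001✓ 11010✓ 11011✓ 11101✓
Round 1: -1000 -1011 -1101 0-000 000-0 01-11 011-1 1-001 101-0 11-01 110-0✓ 110-1✓ 1100-✓ 1101-✓
Round 2: 110--
PIs = {-1000, -1011, -1101, 0-000, 000-0, 01-11, 011-1, 1-001, 101-0, 11-01, 110--}
Coverage chart:
  m0: 0-000,000-0
  m2: 000-0 ←essential
  m8: -1000,0-000
  m11: -1011,01-11
  m13: -1101,011-1
  m15: 01-11,011-1
  m20: 101-0 ←essential
  m22: 101-0 ←essential
  m24: -1000,110--
  m25: 1-001,11-01,110--
  m26: 110-- ←essential
  m27: -1011,110--
  m29: -1101,11-01
Essential: 000-0, 101-0, 110--

3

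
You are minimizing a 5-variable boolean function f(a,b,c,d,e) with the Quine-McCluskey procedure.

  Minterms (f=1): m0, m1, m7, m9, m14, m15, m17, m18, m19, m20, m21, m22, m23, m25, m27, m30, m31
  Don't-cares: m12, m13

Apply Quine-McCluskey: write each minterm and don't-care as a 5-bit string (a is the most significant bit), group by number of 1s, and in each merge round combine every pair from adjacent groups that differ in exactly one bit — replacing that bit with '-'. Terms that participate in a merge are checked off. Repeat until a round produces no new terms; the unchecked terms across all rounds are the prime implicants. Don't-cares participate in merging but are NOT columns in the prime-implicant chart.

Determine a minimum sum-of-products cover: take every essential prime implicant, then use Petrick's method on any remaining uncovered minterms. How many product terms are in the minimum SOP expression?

Round 0: 00000✓ 00001✓ 00111✓ 01001✓ 01100✓ 01101✓ 01110✓ 01111✓ 10001✓ 10010✓ 10011✓ 10100✓ 10101✓ 10110✓ 10111✓ 11001✓ 11011✓ 11110✓ 11111✓
Round 1: -0001✓ -0111✓ -1001✓ -1110✓ -1111✓ 0-001✓ 0-111✓ 0000- 01-01 011-0✓ 011-1✓ 0110-✓ 0111-✓ 1-001✓ 1-011✓ 1-110✓ 1-111✓ 10-01✓ 10-10✓ 10-11✓ 100-1✓ 1001-✓ 101-0✓ 101-1✓ 1010-✓ 1011-✓ 11-11✓ 110-1✓ 1111-✓
Round 2: --001 --111 -111- 011-- 1--11 1-0-1 1-11- 10--1 10-1- 101--
PIs = {--001, --111, -111-, 0000-, 01-01, 011--, 1--11, 1-0-1, 1-11-, 10--1, 10-1-, 101--}
Coverage chart:
  m0: 0000- ←essential
  m1: --001,0000-
  m7: --111 ←essential
  m9: --001,01-01
  m14: -111-,011--
  m15: --111,-111-,011--
  m17: --001,1-0-1,10--1
  m18: 10-1- ←essential
  m19: 1--11,1-0-1,10--1,10-1-
  m20: 101-- ←essential
  m21: 10--1,101--
  m22: 1-11-,10-1-,101--
  m23: --111,1--11,1-11-,10--1,10-1-,101--
  m25: --001,1-0-1
  m27: 1--11,1-0-1
  m30: -111-,1-11-
  m31: --111,-111-,1--11,1-11-
Essential: --111, 0000-, 10-1-, 101--
Petrick residual → --001, -111-, 1--11
Min cover (7 terms): c'd'e + cde + bcd + a'b'c'd' + ade + ab'd + ab'c

7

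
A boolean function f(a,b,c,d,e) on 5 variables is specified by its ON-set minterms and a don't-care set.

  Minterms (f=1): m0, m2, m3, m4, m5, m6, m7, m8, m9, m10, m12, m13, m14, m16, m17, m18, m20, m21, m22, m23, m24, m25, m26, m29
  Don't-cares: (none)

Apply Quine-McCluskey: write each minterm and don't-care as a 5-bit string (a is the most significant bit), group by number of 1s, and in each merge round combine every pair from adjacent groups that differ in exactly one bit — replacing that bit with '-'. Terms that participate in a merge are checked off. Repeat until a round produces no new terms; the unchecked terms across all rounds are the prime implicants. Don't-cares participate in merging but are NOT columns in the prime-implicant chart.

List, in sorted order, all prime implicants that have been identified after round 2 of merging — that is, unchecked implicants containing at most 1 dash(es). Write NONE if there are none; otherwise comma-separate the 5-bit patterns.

[col 0] 00000*, 00010*, 00011*, 00100*, 00101*, 00110*, 00111*, 01000*, 01001*, 01010*, 01100*, 01101*, 01110*, 10000*, 10001*, 10010*, 10100*, 10101*, 10110*, 10111*, 11000*, 11001*, 11010*, 11101*
[col 1] -0000*, -0010*, -0100*, -0101*, -0110*, -0111*, -1000*, -1001*, -1010*, -1101*, 0-000*, 0-010*, 0-100*, 0-101*, 0-110*, 00-00*, 00-10*, 00-11*, 000-0*, 0001-*, 001-0*, 001-1*, 0010-*, 0011-*, 01-00*, 01-01*, 01-10*, 010-0*, 0100-*, 011-0*, 0110-*, 1-000*, 1-001*, 1-010*, 1-101*, 10-00*, 10-01*, 10-10*, 100-0*, 1000-*, 101-0*, 101-1*, 1010-*, 1011-*, 11-01*, 110-0*, 1100-*
[col 2] --000*, --010*, --101, -0-00*, -0-10*, -00-0*, -01-0*, -01-1*, -010-*, -011-*, -1-01, -10-0*, -100-, 0--00*, 0--10*, 0-0-0*, 0-1-0*, 0-10-, 00--0*, 00-1-, 001--*, 01--0*, 01-0-, 1--01, 1-0-0*, 1-00-, 10--0*, 10-0-, 101--*
[col 3] --0-0, -0--0, -01--, 0---0
Prime implicants: --0-0, --101, -0--0, -01--, -1-01, -100-, 0---0, 0-10-, 00-1-, 01-0-, 1--01, 1-00-, 10-0-

NONE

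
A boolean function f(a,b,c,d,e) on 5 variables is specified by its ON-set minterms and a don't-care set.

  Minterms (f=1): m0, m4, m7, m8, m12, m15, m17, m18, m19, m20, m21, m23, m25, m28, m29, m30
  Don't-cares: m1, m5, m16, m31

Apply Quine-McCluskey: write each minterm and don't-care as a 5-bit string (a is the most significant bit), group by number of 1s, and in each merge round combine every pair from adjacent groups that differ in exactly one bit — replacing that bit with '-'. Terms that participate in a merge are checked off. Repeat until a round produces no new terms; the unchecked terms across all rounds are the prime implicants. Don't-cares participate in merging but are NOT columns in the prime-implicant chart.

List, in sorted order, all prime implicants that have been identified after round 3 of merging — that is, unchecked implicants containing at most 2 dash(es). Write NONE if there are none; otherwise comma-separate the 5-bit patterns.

--100, --111, -01-1, 0--00, 1--01, 1-1-1, 1-10-, 10--1, 100--, 111--

[col 0] 00000*, 00001*, 00100*, 00101*, 00111*, 01000*, 01100*, 01111*, 10000*, 10001*, 10010*, 10011*, 10100*, 10101*, 10111*, 11001*, 11100*, 11101*, 11110*, 11111*
[col 1] -0000*, -0001*, -0100*, -0101*, -0111*, -1100*, -1111*, 0-000*, 0-100*, 0-111*, 00-00*, 00-01*, 0000-*, 001-1*, 0010-*, 01-00*, 1-001*, 1-100*, 1-101*, 1-111*, 10-00*, 10-01*, 10-11*, 100-0*, 100-1*, 1000-*, 1001-*, 101-1*, 1010-*, 11-01*, 111-0*, 111-1*, 1110-*, 1111-*
[col 2] --100, --111, -0-00*, -0-01*, -000-*, -01-1, -010-*, 0--00, 00-0-*, 1--01, 1-1-1, 1-10-, 10--1, 10-0-*, 100--, 111--
[col 3] -0-0-
Prime implicants: --100, --111, -0-0-, -01-1, 0--00, 1--01, 1-1-1, 1-10-, 10--1, 100--, 111--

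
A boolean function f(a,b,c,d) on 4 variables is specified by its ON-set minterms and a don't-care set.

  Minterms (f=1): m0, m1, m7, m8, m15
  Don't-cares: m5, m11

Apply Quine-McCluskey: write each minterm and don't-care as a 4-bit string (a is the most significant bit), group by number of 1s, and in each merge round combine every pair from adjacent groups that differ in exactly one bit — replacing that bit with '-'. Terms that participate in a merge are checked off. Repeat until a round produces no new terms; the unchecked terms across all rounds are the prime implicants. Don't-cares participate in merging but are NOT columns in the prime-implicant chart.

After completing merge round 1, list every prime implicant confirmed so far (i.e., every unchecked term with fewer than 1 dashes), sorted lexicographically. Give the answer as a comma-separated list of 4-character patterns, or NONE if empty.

size-2^0 implicants → 0000(✓)  0001(✓)  0101(✓)  0111(✓)  1000(✓)  1011(✓)  1111(✓)
size-2^1 implicants → -000  -111  0-01  000-  01-1  1-11
Unchecked terms (primes): -000, -111, 0-01, 000-, 01-1, 1-11

NONE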